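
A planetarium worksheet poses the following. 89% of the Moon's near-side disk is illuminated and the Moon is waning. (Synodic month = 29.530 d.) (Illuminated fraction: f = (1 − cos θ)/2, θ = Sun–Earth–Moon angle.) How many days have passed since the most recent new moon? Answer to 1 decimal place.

cos θ = 1 − 2f = -0.780, giving a principal value of 141.3°.
A waning Moon lies in 180°–360°, so θ = 360° − 141.3° = 218.7°.
That fraction of the synodic month is 218.7/360 × 29.530 d ≈ 17.94 d.

17.9 days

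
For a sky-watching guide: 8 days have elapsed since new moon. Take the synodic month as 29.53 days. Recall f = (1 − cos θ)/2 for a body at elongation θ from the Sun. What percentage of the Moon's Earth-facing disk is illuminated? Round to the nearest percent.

57%

Phase angle: θ = 360°·(8 d)/(29.53 d) = 97.5°.
With cos θ = (-0.131), the lit fraction is (1 − (-0.131))/2 ≈ 0.566, so 57%.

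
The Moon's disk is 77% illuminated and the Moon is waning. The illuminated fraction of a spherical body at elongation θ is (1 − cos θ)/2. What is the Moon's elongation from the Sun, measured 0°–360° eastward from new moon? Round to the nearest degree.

cos θ = 1 − 2f = -0.540, giving a principal value of 122.7°.
Waning ⇒ past full, so θ = 360° − 122.7° = 237.3°.

237°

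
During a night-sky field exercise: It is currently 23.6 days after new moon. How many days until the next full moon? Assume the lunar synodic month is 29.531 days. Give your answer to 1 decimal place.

Full moon occurs at elongation 180°, i.e. at age 29.531 × 180/360 = 14.765 d.
This lunation's full moon (14.765 d) has passed, so add one period: 44.296 − 23.6 = 20.696 days.

20.7 days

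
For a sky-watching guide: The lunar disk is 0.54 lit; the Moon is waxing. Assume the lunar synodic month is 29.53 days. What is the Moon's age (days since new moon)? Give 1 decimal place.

Invert f = (1 − cos θ)/2 to get cos θ = 1 − 2(0.54) = -0.080, hence θ₀ = arccos -0.080 = 94.6°.
Before full moon the principal value applies: θ = 94.6°.
Age = 29.53 × 94.6°/360° ≈ 7.76 days.

7.8 days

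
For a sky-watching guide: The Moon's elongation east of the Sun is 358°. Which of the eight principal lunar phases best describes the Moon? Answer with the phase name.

new moon

The new moon sector spans roughly -22°–22°; 358° falls inside it.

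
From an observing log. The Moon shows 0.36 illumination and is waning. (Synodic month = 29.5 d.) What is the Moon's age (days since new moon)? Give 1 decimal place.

Invert f = (1 − cos θ)/2 to get cos θ = 1 − 2(0.36) = 0.280, hence θ₀ = arccos 0.280 = 73.7°.
Since the Moon is past full (waning), take the reflex angle: θ = 360° − 73.7° = 286.3°.
Age = 29.5 × 286.3°/360° ≈ 23.46 days.

23.5 days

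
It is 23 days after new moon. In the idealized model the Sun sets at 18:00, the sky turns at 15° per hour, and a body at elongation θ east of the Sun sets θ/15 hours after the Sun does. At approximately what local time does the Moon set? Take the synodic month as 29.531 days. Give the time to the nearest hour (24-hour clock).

Elongation θ = 360° × 23/29.531 ≈ 280.4°.
The Moon trails the Sun by θ/15 = 280.4/15 ≈ 18.69 hours.
18:00 + 18.69 h ≈ 12:42 → 13:00 to the nearest hour.

13:00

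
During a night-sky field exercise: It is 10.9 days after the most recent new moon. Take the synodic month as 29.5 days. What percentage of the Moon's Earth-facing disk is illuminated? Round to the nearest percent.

84%

Phase angle: θ = 360°·(10.9 d)/(29.5 d) = 133.0°.
cos 133.0° = (-0.682), so f = (1 − (-0.682))/2 = 0.841, so 84%.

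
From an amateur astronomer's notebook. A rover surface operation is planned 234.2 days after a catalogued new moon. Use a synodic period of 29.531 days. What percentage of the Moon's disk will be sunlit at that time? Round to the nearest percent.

Reduce mod P: 234.2 − 7×29.531 = 27.48 d into the current lunation.
Phase angle: θ = 360°·(27.48 d)/(29.531 d) = 335.0°.
With cos θ = 0.907, the lit fraction is (1 − 0.907)/2 ≈ 0.047, so 5%.

5%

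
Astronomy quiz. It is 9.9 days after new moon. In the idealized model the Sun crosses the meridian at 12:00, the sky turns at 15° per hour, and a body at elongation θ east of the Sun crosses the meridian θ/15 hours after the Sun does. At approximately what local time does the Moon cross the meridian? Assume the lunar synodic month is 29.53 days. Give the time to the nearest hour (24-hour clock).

Elongation θ = 360° × 9.9/29.53 ≈ 120.7°.
Delay after the Sun = 120.7° / (15°/h) ≈ 8.05 h.
12:00 + 8.05 h ≈ 20:03 → 20:00 to the nearest hour.

20:00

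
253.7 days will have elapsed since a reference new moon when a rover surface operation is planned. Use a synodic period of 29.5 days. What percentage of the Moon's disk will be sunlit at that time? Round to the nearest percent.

90%

Reduce mod P: 253.7 − 8×29.5 = 17.70 d into the current lunation.
The Moon has covered 17.70/29.5 of its cycle, so θ ≈ 360° × 17.70/29.5 = 216.0°.
Illuminated fraction = (1 − cos 216.0°)/2 = (1 − (-0.809))/2 ≈ 0.905, so 90%.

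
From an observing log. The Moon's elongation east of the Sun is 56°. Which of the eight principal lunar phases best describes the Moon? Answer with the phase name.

The waxing crescent sector spans roughly 22°–68°; 56° falls inside it.

waxing crescent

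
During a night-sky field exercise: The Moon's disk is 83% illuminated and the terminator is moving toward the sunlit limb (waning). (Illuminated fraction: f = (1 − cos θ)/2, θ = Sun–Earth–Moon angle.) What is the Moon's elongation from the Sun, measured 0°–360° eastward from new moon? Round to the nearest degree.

From f = (1 − cos θ)/2: cos θ = 1 − 2×0.83 = -0.660; arccos → 131.3°.
A waning Moon lies in 180°–360°, so θ = 360° − 131.3° = 228.7°.

229°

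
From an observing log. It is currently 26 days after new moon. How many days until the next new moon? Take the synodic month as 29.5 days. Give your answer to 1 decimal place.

3.5 days

The next new moon completes the synodic month: 29.5 − 26 = 3.500 days.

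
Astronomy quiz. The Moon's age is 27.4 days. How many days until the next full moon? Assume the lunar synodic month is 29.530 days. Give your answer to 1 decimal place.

16.9 days

Full moon occurs at elongation 180°, i.e. at age 29.530 × 180/360 = 14.765 d.
This lunation's full moon (14.765 d) has passed, so add one period: 44.295 − 27.4 = 16.895 days.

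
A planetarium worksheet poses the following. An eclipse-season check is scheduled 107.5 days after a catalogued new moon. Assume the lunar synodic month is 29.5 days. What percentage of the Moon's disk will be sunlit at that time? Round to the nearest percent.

81%

107.5 d spans 3 complete synodic months (3 × 29.5 = 88.50 d) plus 19.00 d.
Phase angle: θ = 360°·(19.00 d)/(29.5 d) = 231.9°.
With cos θ = (-0.618), the lit fraction is (1 − (-0.618))/2 ≈ 0.809, so 81%.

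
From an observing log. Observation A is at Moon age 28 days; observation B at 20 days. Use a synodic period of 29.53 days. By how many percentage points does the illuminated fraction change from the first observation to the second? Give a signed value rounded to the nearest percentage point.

θ₁ = 360° × 28/29.53 = 341.3°, f₁ = (1 − cos θ₁)/2 = 0.026.
θ₂ = 360° × 20/29.53 = 243.8°, f₂ = (1 − cos θ₂)/2 = 0.721.
Change = f₂ − f₁ = +0.694 → +69 percentage points.

+69 percentage points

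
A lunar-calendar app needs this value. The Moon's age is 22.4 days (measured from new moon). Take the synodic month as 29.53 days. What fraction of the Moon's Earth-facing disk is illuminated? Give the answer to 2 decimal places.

0.47

Elongation θ = 360° × 22.4/29.53 ≈ 273.1°.
cos 273.1° = 0.054, so f = (1 − 0.054)/2 = 0.473.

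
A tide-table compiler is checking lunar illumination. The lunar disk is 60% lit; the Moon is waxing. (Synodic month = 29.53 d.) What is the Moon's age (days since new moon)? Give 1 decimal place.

8.3 days

From f = (1 − cos θ)/2: cos θ = 1 − 2×0.60 = -0.200; arccos → 101.5°.
The Moon is waxing (0°–180°), so θ = 101.5° directly.
At 360°/29.53 d per day, 101.5° corresponds to 8.33 days.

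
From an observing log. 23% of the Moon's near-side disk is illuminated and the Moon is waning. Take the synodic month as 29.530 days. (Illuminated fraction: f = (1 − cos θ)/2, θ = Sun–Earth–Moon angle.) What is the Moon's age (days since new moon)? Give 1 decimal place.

cos θ = 1 − 2f = 0.540, giving a principal value of 57.3°.
Waning ⇒ past full, so θ = 360° − 57.3° = 302.7°.
That fraction of the synodic month is 302.7/360 × 29.530 d ≈ 24.83 d.

24.8 days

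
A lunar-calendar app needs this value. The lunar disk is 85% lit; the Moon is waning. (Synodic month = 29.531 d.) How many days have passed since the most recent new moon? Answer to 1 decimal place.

18.5 days

cos θ = 1 − 2f = -0.700, giving a principal value of 134.4°.
Since the Moon is past full (waning), take the reflex angle: θ = 360° − 134.4° = 225.6°.
At 360°/29.531 d per day, 225.6° corresponds to 18.50 days.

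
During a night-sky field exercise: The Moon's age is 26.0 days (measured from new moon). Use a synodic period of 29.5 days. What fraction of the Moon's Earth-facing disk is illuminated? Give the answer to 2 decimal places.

0.13

Elongation θ = 360° × 26.0/29.5 ≈ 317.3°.
Illuminated fraction = (1 − cos 317.3°)/2 = (1 − 0.735)/2 ≈ 0.133.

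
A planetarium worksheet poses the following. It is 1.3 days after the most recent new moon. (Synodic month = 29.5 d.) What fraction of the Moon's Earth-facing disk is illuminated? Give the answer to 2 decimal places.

0.02

Phase angle: θ = 360°·(1.3 d)/(29.5 d) = 15.9°.
cos 15.9° = 0.962, so f = (1 − 0.962)/2 = 0.019.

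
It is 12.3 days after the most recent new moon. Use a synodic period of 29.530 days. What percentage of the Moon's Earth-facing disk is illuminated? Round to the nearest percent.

Elongation θ = 360° × 12.3/29.530 ≈ 149.9°.
cos 149.9° = (-0.866), so f = (1 − (-0.866))/2 = 0.933, so 93%.

93%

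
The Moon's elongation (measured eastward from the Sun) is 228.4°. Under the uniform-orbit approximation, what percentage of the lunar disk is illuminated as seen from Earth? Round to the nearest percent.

83%

Half-versine of 228.4°: (1 − (-0.664))/2 = 0.832, i.e. 83%.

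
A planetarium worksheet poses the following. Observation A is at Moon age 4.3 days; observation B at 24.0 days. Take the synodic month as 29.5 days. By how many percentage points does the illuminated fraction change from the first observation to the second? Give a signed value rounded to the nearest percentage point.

+11 percentage points

θ₁ = 360° × 4.3/29.5 = 52.5°, f₁ = (1 − cos θ₁)/2 = 0.195.
θ₂ = 360° × 24.0/29.5 = 292.9°, f₂ = (1 − cos θ₂)/2 = 0.306.
Change = f₂ − f₁ = +0.110 → +11 percentage points.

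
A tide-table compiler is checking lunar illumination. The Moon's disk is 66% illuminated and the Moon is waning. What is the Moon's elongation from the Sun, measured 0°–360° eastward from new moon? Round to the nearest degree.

251°

cos θ = 1 − 2f = -0.320, giving a principal value of 108.7°.
Since the Moon is past full (waning), take the reflex angle: θ = 360° − 108.7° = 251.3°.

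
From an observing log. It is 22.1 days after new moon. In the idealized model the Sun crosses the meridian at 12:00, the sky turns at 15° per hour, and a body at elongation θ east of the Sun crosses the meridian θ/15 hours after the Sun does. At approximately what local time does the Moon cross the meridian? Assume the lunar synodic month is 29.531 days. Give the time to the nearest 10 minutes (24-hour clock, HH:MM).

Elongation θ = 360° × 22.1/29.531 ≈ 269.4°.
Delay after the Sun = 269.4° / (15°/h) ≈ 17.96 h.
12:00 + 17.961 h ≈ 05:58 → 06:00 to the nearest ten minutes.

06:00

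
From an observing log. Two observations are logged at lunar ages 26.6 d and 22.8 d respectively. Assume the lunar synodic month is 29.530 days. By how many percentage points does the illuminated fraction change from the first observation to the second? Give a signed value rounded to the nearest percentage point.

First observation: θ = 360°·26.6/29.530 = 324.3°, so f = 0.094.
Second observation: θ = 278.0°, f = 0.431.
Δf = 0.431 − 0.094 = +0.337, i.e. +34 pp.

+34 pp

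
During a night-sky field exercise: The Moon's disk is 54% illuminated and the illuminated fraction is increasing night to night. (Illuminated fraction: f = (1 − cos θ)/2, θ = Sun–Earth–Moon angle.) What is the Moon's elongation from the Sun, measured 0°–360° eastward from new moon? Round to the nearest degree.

Invert f = (1 − cos θ)/2 to get cos θ = 1 − 2(0.54) = -0.080, hence θ₀ = arccos -0.080 = 94.6°.
The Moon is waxing (0°–180°), so θ = 94.6° directly.

95°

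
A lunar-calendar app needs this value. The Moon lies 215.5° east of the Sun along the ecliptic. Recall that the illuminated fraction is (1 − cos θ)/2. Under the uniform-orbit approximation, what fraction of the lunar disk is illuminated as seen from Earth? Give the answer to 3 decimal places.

0.907

Half-versine of 215.5°: (1 − (-0.814))/2 = 0.907.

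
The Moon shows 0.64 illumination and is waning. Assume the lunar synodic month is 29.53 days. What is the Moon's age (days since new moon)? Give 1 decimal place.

From f = (1 − cos θ)/2: cos θ = 1 − 2×0.64 = -0.280; arccos → 106.3°.
Waning ⇒ past full, so θ = 360° − 106.3° = 253.7°.
That fraction of the synodic month is 253.7/360 × 29.53 d ≈ 20.81 d.

20.8 days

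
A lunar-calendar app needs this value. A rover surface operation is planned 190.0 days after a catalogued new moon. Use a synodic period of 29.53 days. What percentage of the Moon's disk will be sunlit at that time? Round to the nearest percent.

96%

190.0/29.53 = 6.434 lunations, so 6 complete cycles and 12.82 d into the next.
Elongation θ = 360° × 12.82/29.53 ≈ 156.3°.
cos 156.3° = (-0.916), so f = (1 − (-0.916))/2 = 0.958, so 96%.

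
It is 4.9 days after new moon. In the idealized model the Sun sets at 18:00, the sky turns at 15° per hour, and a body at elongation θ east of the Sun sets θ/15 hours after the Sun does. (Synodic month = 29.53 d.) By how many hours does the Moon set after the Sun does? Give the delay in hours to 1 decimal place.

Elongation θ = 360° × 4.9/29.53 ≈ 59.7°.
Delay after the Sun = 59.7° / (15°/h) ≈ 3.98 h.
So the Moon sets 3.98 h after the Sun.

4.0 h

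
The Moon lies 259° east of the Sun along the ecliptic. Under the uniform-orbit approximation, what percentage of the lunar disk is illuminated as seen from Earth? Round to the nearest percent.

f = (1 − cos 259°)/2 = (1 − (-0.191))/2 ≈ 0.595, i.e. 60%.

60%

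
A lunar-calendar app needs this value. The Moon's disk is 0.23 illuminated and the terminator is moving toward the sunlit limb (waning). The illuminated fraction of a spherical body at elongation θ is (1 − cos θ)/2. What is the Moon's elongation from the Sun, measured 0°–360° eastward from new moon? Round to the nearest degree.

303°

Invert f = (1 − cos θ)/2 to get cos θ = 1 − 2(0.23) = 0.540, hence θ₀ = arccos 0.540 = 57.3°.
Waning ⇒ past full, so θ = 360° − 57.3° = 302.7°.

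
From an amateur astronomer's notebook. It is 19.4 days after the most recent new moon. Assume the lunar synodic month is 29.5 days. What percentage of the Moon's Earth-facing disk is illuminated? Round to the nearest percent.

The Moon has covered 19.4/29.5 of its cycle, so θ ≈ 360° × 19.4/29.5 = 236.7°.
Illuminated fraction = (1 − cos 236.7°)/2 = (1 − (-0.548))/2 ≈ 0.774, so 77%.

77%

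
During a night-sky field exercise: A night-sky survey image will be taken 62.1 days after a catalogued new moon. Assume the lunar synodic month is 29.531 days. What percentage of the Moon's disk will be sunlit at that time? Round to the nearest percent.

62.1 d spans 2 complete synodic months (2 × 29.531 = 59.06 d) plus 3.04 d.
The Moon has covered 3.04/29.531 of its cycle, so θ ≈ 360° × 3.04/29.531 = 37.0°.
With cos θ = 0.798, the lit fraction is (1 − 0.798)/2 ≈ 0.101, so 10%.

10%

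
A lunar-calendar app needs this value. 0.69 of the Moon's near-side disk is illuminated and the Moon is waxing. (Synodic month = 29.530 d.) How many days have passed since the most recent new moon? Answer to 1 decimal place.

9.2 days

From f = (1 − cos θ)/2: cos θ = 1 − 2×0.69 = -0.380; arccos → 112.3°.
The Moon is waxing (0°–180°), so θ = 112.3° directly.
Age = 29.530 × 112.3°/360° ≈ 9.21 days.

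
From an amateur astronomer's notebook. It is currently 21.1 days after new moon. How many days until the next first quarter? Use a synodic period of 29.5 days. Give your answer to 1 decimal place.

First quarter is 0.25 of the way through the cycle: age 0.25 × 29.5 = 7.375 d.
Already past this cycle's first quarter; the next is at 7.375 + 29.5 = 36.875 d, so 36.875 − 21.1 = 15.775 days.

15.8 days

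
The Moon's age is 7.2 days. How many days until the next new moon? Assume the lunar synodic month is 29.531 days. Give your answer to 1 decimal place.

22.3 days

One full lunation from the last new moon is 29.531 d; remaining = 29.531 − 7.2 = 22.331 d.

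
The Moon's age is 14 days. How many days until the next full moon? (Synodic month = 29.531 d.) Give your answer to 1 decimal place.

Full moon is 0.5 of the way through the cycle: age 0.5 × 29.531 = 14.765 d.
That is 14.765 − 14 = 0.765 days ahead.

0.8 days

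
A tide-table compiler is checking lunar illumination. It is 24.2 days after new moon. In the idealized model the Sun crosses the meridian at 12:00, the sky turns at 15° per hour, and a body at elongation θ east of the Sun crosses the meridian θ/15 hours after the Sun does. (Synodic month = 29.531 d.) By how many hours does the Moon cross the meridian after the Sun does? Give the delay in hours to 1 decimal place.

19.7 h

Phase angle: θ = 360°·(24.2 d)/(29.531 d) = 295.0°.
At 15° of sky rotation per hour, 295.0° corresponds to a 19.67 h lag.
So the Moon crosses the meridian 19.67 h after the Sun.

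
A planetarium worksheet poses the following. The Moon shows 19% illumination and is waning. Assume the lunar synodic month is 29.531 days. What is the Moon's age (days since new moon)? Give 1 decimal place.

Invert f = (1 − cos θ)/2 to get cos θ = 1 − 2(0.19) = 0.620, hence θ₀ = arccos 0.620 = 51.7°.
Waning ⇒ past full, so θ = 360° − 51.7° = 308.3°.
Age = 29.531 × 308.3°/360° ≈ 25.29 days.

25.3 days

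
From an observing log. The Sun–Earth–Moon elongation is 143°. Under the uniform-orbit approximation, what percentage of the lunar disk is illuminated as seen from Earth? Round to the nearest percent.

cos 143° = (-0.799), so f = (1 − (-0.799))/2 = 0.899, i.e. 90%.

90%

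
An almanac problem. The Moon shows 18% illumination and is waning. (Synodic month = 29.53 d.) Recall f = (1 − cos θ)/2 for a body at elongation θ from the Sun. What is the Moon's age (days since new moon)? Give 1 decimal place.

25.4 days

cos θ = 1 − 2f = 0.640, giving a principal value of 50.2°.
Waning ⇒ past full, so θ = 360° − 50.2° = 309.8°.
Age = 29.53 × 309.8°/360° ≈ 25.41 days.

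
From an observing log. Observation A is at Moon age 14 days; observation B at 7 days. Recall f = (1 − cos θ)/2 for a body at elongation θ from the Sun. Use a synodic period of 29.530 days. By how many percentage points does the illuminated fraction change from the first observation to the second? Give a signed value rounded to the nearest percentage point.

-53 pp

First observation: θ = 360°·14/29.530 = 170.7°, so f = 0.993.
Second observation: θ = 85.3°, f = 0.459.
Δf = 0.459 − 0.993 = -0.534, i.e. -53 pp.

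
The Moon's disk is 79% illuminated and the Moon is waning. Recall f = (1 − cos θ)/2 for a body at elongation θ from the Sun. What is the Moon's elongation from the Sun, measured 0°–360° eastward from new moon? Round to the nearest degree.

cos θ = 1 − 2f = -0.580, giving a principal value of 125.5°.
Since the Moon is past full (waning), take the reflex angle: θ = 360° − 125.5° = 234.5°.

235°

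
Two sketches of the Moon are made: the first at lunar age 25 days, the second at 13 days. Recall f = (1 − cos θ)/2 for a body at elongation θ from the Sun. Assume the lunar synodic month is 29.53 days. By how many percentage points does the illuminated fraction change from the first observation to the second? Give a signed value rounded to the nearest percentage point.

θ₁ = 360° × 25/29.53 = 304.8°, f₁ = (1 − cos θ₁)/2 = 0.215.
θ₂ = 360° × 13/29.53 = 158.5°, f₂ = (1 − cos θ₂)/2 = 0.965.
Change = f₂ − f₁ = +0.750 → +75 percentage points.

+75 percentage points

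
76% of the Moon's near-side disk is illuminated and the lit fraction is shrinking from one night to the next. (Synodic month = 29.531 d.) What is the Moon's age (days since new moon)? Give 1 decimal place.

From f = (1 − cos θ)/2: cos θ = 1 − 2×0.76 = -0.520; arccos → 121.3°.
Waning ⇒ past full, so θ = 360° − 121.3° = 238.7°.
That fraction of the synodic month is 238.7/360 × 29.531 d ≈ 19.58 d.

19.6 days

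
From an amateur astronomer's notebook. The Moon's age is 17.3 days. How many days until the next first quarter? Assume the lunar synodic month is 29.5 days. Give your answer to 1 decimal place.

19.6 days

First quarter is 0.25 of the way through the cycle: age 0.25 × 29.5 = 7.375 d.
Already past this cycle's first quarter; the next is at 7.375 + 29.5 = 36.875 d, so 36.875 − 17.3 = 19.575 days.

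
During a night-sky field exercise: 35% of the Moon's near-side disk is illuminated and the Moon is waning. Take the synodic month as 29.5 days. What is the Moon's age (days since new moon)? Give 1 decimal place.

From f = (1 − cos θ)/2: cos θ = 1 − 2×0.35 = 0.300; arccos → 72.5°.
Since the Moon is past full (waning), take the reflex angle: θ = 360° − 72.5° = 287.5°.
At 360°/29.5 d per day, 287.5° corresponds to 23.56 days.

23.6 days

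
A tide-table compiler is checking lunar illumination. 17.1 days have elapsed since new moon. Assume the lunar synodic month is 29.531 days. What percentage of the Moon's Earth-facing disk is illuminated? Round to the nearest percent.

Phase angle: θ = 360°·(17.1 d)/(29.531 d) = 208.5°.
Illuminated fraction = (1 − cos 208.5°)/2 = (1 − (-0.879))/2 ≈ 0.940, so 94%.

94%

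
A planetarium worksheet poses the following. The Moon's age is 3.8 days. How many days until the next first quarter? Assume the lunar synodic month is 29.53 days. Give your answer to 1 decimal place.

3.6 days

First quarter occurs at elongation 90°, i.e. at age 29.53 × 90/360 = 7.383 d.
That is 7.383 − 3.8 = 3.583 days ahead.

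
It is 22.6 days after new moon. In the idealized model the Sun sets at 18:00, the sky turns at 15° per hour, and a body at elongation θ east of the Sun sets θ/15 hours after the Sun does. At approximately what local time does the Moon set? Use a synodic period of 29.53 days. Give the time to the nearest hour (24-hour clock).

Phase angle: θ = 360°·(22.6 d)/(29.53 d) = 275.5°.
The Moon trails the Sun by θ/15 = 275.5/15 ≈ 18.37 hours.
18:00 + 18.37 h ≈ 12:22 → 12:00 to the nearest hour.

12:00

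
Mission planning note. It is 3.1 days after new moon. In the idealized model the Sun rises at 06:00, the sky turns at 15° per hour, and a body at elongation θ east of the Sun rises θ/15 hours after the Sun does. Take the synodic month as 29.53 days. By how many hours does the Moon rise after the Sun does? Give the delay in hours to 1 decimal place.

2.5 h

The Moon has covered 3.1/29.53 of its cycle, so θ ≈ 360° × 3.1/29.53 = 37.8°.
At 15° of sky rotation per hour, 37.8° corresponds to a 2.52 h lag.
So the Moon rises 2.52 h after the Sun.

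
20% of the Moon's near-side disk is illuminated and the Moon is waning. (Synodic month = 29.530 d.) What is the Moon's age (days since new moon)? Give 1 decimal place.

From f = (1 − cos θ)/2: cos θ = 1 − 2×0.20 = 0.600; arccos → 53.1°.
A waning Moon lies in 180°–360°, so θ = 360° − 53.1° = 306.9°.
That fraction of the synodic month is 306.9/360 × 29.530 d ≈ 25.17 d.

25.2 days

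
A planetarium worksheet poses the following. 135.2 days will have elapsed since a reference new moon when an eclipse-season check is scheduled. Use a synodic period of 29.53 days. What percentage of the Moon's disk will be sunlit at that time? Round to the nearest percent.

Reduce mod P: 135.2 − 4×29.53 = 17.08 d into the current lunation.
Phase angle: θ = 360°·(17.08 d)/(29.53 d) = 208.2°.
Illuminated fraction = (1 − cos 208.2°)/2 = (1 − (-0.881))/2 ≈ 0.941, so 94%.

94%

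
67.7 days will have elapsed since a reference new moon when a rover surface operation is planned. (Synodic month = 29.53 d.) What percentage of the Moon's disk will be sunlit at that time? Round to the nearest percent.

67.7 d spans 2 complete synodic months (2 × 29.53 = 59.06 d) plus 8.64 d.
Elongation θ = 360° × 8.64/29.53 ≈ 105.3°.
Illuminated fraction = (1 − cos 105.3°)/2 = (1 − (-0.264))/2 ≈ 0.632, so 63%.

63%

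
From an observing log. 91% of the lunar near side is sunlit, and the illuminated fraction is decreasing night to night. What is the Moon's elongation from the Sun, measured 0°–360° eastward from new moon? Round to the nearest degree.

215°

Invert f = (1 − cos θ)/2 to get cos θ = 1 − 2(0.91) = -0.820, hence θ₀ = arccos -0.820 = 145.1°.
Waning ⇒ past full, so θ = 360° − 145.1° = 214.9°.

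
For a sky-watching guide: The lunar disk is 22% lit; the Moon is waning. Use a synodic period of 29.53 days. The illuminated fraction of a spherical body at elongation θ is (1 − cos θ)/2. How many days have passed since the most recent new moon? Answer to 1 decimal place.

24.9 days

cos θ = 1 − 2f = 0.560, giving a principal value of 55.9°.
Waning ⇒ past full, so θ = 360° − 55.9° = 304.1°.
That fraction of the synodic month is 304.1/360 × 29.53 d ≈ 24.94 d.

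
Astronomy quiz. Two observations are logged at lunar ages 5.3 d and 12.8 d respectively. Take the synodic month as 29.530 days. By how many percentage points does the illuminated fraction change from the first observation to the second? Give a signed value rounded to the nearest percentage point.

θ₁ = 360° × 5.3/29.530 = 64.6°, f₁ = (1 − cos θ₁)/2 = 0.286.
θ₂ = 360° × 12.8/29.530 = 156.0°, f₂ = (1 − cos θ₂)/2 = 0.957.
Change = f₂ − f₁ = +0.671 → +67 percentage points.

+67 pp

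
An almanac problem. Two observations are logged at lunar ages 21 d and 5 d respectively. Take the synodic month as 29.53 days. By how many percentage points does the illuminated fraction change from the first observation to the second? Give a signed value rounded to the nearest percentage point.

-36 percentage points

θ₁ = 360° × 21/29.53 = 256.0°, f₁ = (1 − cos θ₁)/2 = 0.621.
θ₂ = 360° × 5/29.53 = 61.0°, f₂ = (1 − cos θ₂)/2 = 0.257.
Change = f₂ − f₁ = -0.364 → -36 percentage points.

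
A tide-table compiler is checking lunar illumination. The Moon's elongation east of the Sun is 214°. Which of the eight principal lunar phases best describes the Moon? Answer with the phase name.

214° lies in the waning gibbous sector of the 8-phase cycle.

waning gibbous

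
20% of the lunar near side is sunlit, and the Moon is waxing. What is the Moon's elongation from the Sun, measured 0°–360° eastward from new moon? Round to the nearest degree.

Invert f = (1 − cos θ)/2 to get cos θ = 1 − 2(0.20) = 0.600, hence θ₀ = arccos 0.600 = 53.1°.
The Moon is waxing (0°–180°), so θ = 53.1° directly.

53°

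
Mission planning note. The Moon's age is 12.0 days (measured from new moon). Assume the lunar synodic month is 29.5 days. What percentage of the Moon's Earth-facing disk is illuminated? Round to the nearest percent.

The Moon has covered 12.0/29.5 of its cycle, so θ ≈ 360° × 12.0/29.5 = 146.4°.
cos 146.4° = (-0.833), so f = (1 − (-0.833))/2 = 0.917, so 92%.

92%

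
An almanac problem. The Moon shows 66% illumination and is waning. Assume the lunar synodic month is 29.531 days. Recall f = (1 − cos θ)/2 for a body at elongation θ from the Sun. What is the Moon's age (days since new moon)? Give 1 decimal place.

20.6 days

Invert f = (1 − cos θ)/2 to get cos θ = 1 − 2(0.66) = -0.320, hence θ₀ = arccos -0.320 = 108.7°.
Since the Moon is past full (waning), take the reflex angle: θ = 360° − 108.7° = 251.3°.
At 360°/29.531 d per day, 251.3° corresponds to 20.62 days.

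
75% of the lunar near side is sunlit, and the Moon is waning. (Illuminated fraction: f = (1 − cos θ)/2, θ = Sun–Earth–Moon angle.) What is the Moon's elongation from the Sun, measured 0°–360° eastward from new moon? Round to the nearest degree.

240°

cos θ = 1 − 2f = -0.500, giving a principal value of 120.0°.
Since the Moon is past full (waning), take the reflex angle: θ = 360° − 120.0° = 240.0°.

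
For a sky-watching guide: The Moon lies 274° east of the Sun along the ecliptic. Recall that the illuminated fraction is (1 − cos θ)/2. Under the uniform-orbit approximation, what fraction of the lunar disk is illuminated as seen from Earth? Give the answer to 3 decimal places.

0.465

f = (1 − cos 274°)/2 = (1 − 0.070)/2 ≈ 0.465.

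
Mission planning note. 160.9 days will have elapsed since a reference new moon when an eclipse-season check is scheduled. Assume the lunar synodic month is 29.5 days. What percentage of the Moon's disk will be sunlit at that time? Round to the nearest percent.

160.9/29.5 = 5.454 lunations, so 5 complete cycles and 13.40 d into the next.
Elongation θ = 360° × 13.40/29.5 ≈ 163.5°.
Illuminated fraction = (1 − cos 163.5°)/2 = (1 − (-0.959))/2 ≈ 0.979, so 98%.

98%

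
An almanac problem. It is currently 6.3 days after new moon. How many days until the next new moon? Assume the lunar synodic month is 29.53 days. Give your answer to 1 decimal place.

One full lunation from the last new moon is 29.53 d; remaining = 29.53 − 6.3 = 23.230 d.

23.2 days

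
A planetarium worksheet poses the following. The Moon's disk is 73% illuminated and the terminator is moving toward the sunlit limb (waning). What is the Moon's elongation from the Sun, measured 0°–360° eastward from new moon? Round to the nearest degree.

From f = (1 − cos θ)/2: cos θ = 1 − 2×0.73 = -0.460; arccos → 117.4°.
A waning Moon lies in 180°–360°, so θ = 360° − 117.4° = 242.6°.

243°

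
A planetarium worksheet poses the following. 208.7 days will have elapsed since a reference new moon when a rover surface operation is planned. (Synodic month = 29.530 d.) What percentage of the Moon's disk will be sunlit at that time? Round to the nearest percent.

208.7/29.530 = 7.067 lunations, so 7 complete cycles and 1.99 d into the next.
The Moon has covered 1.99/29.530 of its cycle, so θ ≈ 360° × 1.99/29.530 = 24.3°.
cos 24.3° = 0.912, so f = (1 − 0.912)/2 = 0.044, so 4%.

4%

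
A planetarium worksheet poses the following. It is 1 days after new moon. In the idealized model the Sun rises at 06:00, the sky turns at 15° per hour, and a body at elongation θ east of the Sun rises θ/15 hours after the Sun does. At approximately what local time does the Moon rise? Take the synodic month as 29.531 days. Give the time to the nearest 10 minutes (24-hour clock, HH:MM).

The Moon has covered 1/29.531 of its cycle, so θ ≈ 360° × 1/29.531 = 12.2°.
Delay after the Sun = 12.2° / (15°/h) ≈ 0.81 h.
06:00 + 0.813 h ≈ 06:49 → 06:50 to the nearest ten minutes.

06:50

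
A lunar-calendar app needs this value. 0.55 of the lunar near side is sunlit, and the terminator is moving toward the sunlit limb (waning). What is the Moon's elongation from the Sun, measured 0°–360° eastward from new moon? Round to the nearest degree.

cos θ = 1 − 2f = -0.100, giving a principal value of 95.7°.
Since the Moon is past full (waning), take the reflex angle: θ = 360° − 95.7° = 264.3°.

264°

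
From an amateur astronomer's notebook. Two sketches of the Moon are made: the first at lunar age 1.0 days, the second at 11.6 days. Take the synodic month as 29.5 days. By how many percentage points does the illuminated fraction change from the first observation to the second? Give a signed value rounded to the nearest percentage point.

+88 percentage points

First observation: θ = 360°·1.0/29.5 = 12.2°, so f = 0.011.
Second observation: θ = 141.6°, f = 0.892.
Δf = 0.892 − 0.011 = +0.880, i.e. +88 pp.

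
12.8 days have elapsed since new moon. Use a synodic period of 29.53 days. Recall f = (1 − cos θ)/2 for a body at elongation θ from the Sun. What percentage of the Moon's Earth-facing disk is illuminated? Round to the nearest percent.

Phase angle: θ = 360°·(12.8 d)/(29.53 d) = 156.0°.
Illuminated fraction = (1 − cos 156.0°)/2 = (1 − (-0.914))/2 ≈ 0.957, so 96%.

96%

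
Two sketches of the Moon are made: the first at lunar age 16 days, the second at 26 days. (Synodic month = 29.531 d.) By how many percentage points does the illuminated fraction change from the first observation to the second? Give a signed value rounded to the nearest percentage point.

-85 percentage points

First observation: θ = 360°·16/29.531 = 195.0°, so f = 0.983.
Second observation: θ = 317.0°, f = 0.135.
Δf = 0.135 − 0.983 = -0.848, i.e. -85 pp.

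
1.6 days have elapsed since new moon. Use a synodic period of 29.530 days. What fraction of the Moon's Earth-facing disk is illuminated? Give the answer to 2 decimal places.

Elongation θ = 360° × 1.6/29.530 ≈ 19.5°.
Illuminated fraction = (1 − cos 19.5°)/2 = (1 − 0.943)/2 ≈ 0.029.

0.03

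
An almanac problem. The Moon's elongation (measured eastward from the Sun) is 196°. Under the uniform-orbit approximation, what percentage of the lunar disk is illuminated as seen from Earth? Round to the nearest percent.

cos 196° = (-0.961), so f = (1 − (-0.961))/2 = 0.981, i.e. 98%.

98%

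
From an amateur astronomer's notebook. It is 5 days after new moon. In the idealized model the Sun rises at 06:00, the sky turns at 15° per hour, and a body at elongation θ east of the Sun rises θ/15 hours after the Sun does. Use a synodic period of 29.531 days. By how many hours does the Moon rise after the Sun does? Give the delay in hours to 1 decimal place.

Elongation θ = 360° × 5/29.531 ≈ 61.0°.
At 15° of sky rotation per hour, 61.0° corresponds to a 4.06 h lag.
So the Moon rises 4.06 h after the Sun.

4.1 h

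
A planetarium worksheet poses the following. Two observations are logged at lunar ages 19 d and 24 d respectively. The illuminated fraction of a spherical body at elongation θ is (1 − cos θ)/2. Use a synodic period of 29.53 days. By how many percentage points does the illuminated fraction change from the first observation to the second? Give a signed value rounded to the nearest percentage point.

θ₁ = 360° × 19/29.53 = 231.6°, f₁ = (1 − cos θ₁)/2 = 0.810.
θ₂ = 360° × 24/29.53 = 292.6°, f₂ = (1 − cos θ₂)/2 = 0.308.
Change = f₂ − f₁ = -0.502 → -50 percentage points.

-50 pp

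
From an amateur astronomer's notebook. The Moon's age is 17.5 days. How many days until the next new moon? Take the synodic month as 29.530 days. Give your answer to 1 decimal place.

One full lunation from the last new moon is 29.530 d; remaining = 29.530 − 17.5 = 12.030 d.

12.0 days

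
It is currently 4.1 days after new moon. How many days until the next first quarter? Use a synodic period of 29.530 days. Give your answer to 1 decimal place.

3.3 days

First quarter occurs at elongation 90°, i.e. at age 29.530 × 90/360 = 7.383 d.
That is 7.383 − 4.1 = 3.283 days ahead.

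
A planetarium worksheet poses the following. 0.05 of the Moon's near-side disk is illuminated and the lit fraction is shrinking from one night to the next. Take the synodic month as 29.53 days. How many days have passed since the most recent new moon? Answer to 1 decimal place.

Invert f = (1 − cos θ)/2 to get cos θ = 1 − 2(0.05) = 0.900, hence θ₀ = arccos 0.900 = 25.8°.
Since the Moon is past full (waning), take the reflex angle: θ = 360° − 25.8° = 334.2°.
Age = 29.53 × 334.2°/360° ≈ 27.41 days.

27.4 days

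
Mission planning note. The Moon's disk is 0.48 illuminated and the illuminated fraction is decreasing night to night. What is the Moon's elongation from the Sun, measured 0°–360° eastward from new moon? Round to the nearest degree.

Invert f = (1 − cos θ)/2 to get cos θ = 1 − 2(0.48) = 0.040, hence θ₀ = arccos 0.040 = 87.7°.
Waning ⇒ past full, so θ = 360° − 87.7° = 272.3°.

272°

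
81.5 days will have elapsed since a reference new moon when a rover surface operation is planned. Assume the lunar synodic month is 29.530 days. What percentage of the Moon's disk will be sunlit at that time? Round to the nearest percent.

Reduce mod P: 81.5 − 2×29.530 = 22.44 d into the current lunation.
Phase angle: θ = 360°·(22.44 d)/(29.530 d) = 273.6°.
Illuminated fraction = (1 − cos 273.6°)/2 = (1 − 0.062)/2 ≈ 0.469, so 47%.

47%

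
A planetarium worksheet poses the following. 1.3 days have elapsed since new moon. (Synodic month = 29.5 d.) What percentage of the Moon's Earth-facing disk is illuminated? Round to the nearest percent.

The Moon has covered 1.3/29.5 of its cycle, so θ ≈ 360° × 1.3/29.5 = 15.9°.
cos 15.9° = 0.962, so f = (1 − 0.962)/2 = 0.019, so 2%.

2%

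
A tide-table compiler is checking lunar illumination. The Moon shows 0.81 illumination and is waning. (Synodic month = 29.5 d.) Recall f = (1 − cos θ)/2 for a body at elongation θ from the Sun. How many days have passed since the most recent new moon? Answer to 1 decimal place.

19.0 days

cos θ = 1 − 2f = -0.620, giving a principal value of 128.3°.
A waning Moon lies in 180°–360°, so θ = 360° − 128.3° = 231.7°.
At 360°/29.5 d per day, 231.7° corresponds to 18.99 days.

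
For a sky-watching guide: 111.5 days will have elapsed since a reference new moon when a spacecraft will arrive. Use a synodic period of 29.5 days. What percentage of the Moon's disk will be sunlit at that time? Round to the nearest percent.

41%

Reduce mod P: 111.5 − 3×29.5 = 23.00 d into the current lunation.
Elongation θ = 360° × 23.00/29.5 ≈ 280.7°.
With cos θ = 0.185, the lit fraction is (1 − 0.185)/2 ≈ 0.407, so 41%.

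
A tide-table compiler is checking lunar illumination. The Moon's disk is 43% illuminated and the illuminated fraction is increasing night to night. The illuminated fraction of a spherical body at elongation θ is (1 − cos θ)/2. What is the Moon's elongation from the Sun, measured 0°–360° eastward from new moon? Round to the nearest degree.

Invert f = (1 − cos θ)/2 to get cos θ = 1 − 2(0.43) = 0.140, hence θ₀ = arccos 0.140 = 82.0°.
Before full moon the principal value applies: θ = 82.0°.

82°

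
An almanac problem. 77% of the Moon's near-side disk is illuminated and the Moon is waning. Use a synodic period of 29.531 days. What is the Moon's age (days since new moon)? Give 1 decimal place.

19.5 days

cos θ = 1 − 2f = -0.540, giving a principal value of 122.7°.
Waning ⇒ past full, so θ = 360° − 122.7° = 237.3°.
That fraction of the synodic month is 237.3/360 × 29.531 d ≈ 19.47 d.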